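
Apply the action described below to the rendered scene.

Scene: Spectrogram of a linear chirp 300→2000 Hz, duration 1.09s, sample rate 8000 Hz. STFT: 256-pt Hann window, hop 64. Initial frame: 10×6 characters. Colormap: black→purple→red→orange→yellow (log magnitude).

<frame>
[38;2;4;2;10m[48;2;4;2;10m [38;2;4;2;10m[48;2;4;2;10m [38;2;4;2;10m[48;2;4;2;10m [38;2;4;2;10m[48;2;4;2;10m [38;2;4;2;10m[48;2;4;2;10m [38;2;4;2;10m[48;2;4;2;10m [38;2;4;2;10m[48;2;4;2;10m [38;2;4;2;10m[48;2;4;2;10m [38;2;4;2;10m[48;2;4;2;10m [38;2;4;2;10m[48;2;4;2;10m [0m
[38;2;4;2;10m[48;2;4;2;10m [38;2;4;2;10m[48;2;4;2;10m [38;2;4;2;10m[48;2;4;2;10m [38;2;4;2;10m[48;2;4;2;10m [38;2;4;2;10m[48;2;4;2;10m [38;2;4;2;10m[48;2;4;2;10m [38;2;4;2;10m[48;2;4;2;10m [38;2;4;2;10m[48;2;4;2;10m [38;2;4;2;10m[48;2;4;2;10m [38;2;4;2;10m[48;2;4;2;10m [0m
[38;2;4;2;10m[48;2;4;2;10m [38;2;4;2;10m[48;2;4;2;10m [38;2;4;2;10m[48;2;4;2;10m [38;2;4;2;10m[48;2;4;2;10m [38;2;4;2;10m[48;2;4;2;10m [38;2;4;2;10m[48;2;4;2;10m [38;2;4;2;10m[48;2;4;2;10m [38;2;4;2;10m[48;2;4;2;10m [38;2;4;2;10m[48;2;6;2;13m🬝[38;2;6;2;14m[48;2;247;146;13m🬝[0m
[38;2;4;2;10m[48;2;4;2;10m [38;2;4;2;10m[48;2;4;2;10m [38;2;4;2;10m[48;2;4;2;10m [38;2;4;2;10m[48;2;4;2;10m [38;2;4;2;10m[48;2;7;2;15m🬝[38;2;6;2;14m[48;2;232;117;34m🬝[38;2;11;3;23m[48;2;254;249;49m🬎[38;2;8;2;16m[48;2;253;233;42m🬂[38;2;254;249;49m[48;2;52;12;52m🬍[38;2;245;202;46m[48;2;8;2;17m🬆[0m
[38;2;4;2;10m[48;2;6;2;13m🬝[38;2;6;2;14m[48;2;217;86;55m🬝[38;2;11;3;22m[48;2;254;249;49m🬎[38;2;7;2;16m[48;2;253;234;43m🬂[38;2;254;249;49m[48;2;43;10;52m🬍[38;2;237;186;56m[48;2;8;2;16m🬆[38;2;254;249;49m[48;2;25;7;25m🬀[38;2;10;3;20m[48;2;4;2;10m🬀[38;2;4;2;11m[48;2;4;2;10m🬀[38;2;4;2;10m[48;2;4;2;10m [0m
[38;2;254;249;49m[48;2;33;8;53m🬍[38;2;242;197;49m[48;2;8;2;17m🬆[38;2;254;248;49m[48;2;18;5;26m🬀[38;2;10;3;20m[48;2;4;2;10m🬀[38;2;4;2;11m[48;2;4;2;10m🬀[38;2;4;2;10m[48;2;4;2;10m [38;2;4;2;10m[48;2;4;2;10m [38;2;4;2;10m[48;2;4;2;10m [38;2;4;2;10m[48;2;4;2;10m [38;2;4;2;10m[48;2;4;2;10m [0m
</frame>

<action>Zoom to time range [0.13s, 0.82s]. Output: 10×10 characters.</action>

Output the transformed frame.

<frame>
[38;2;4;2;10m[48;2;4;2;10m [38;2;4;2;10m[48;2;4;2;10m [38;2;4;2;10m[48;2;4;2;10m [38;2;4;2;10m[48;2;4;2;10m [38;2;4;2;10m[48;2;4;2;10m [38;2;4;2;10m[48;2;4;2;10m [38;2;4;2;10m[48;2;4;2;10m [38;2;4;2;10m[48;2;4;2;10m [38;2;4;2;10m[48;2;4;2;10m [38;2;4;2;10m[48;2;4;2;10m [0m
[38;2;4;2;10m[48;2;4;2;10m [38;2;4;2;10m[48;2;4;2;10m [38;2;4;2;10m[48;2;4;2;10m [38;2;4;2;10m[48;2;4;2;10m [38;2;4;2;10m[48;2;4;2;10m [38;2;4;2;10m[48;2;4;2;10m [38;2;4;2;10m[48;2;4;2;10m [38;2;4;2;10m[48;2;4;2;10m [38;2;4;2;10m[48;2;4;2;10m [38;2;4;2;10m[48;2;4;2;10m [0m
[38;2;4;2;10m[48;2;4;2;10m [38;2;4;2;10m[48;2;4;2;10m [38;2;4;2;10m[48;2;4;2;10m [38;2;4;2;10m[48;2;4;2;10m [38;2;4;2;10m[48;2;4;2;10m [38;2;4;2;10m[48;2;4;2;10m [38;2;4;2;10m[48;2;4;2;10m [38;2;4;2;10m[48;2;4;2;10m [38;2;4;2;10m[48;2;4;2;10m [38;2;4;2;10m[48;2;4;2;10m [0m
[38;2;4;2;10m[48;2;4;2;10m [38;2;4;2;10m[48;2;4;2;10m [38;2;4;2;10m[48;2;4;2;10m [38;2;4;2;10m[48;2;4;2;10m [38;2;4;2;10m[48;2;4;2;10m [38;2;4;2;10m[48;2;4;2;10m [38;2;4;2;10m[48;2;4;2;10m [38;2;4;2;10m[48;2;4;2;10m [38;2;4;2;10m[48;2;4;2;10m [38;2;4;2;10m[48;2;4;2;10m [0m
[38;2;4;2;10m[48;2;4;2;10m [38;2;4;2;10m[48;2;4;2;10m [38;2;4;2;10m[48;2;4;2;10m [38;2;4;2;10m[48;2;4;2;10m [38;2;4;2;10m[48;2;4;2;10m [38;2;4;2;10m[48;2;4;2;10m [38;2;4;2;10m[48;2;4;2;10m [38;2;4;2;10m[48;2;4;2;10m [38;2;4;2;10m[48;2;4;2;10m [38;2;4;2;10m[48;2;4;2;10m [0m
[38;2;4;2;10m[48;2;4;2;10m [38;2;4;2;10m[48;2;4;2;10m [38;2;4;2;10m[48;2;4;2;10m [38;2;4;2;10m[48;2;4;2;10m [38;2;4;2;10m[48;2;4;2;10m [38;2;4;2;10m[48;2;4;2;10m [38;2;4;2;10m[48;2;4;2;10m [38;2;4;2;10m[48;2;5;2;11m🬝[38;2;4;2;10m[48;2;7;2;15m🬝[38;2;6;2;13m[48;2;44;10;77m🬝[0m
[38;2;4;2;10m[48;2;4;2;10m [38;2;4;2;10m[48;2;4;2;10m [38;2;4;2;10m[48;2;4;2;10m [38;2;4;2;10m[48;2;4;2;11m🬝[38;2;4;2;10m[48;2;7;2;16m🬝[38;2;6;2;14m[48;2;34;8;61m🬝[38;2;10;3;20m[48;2;248;192;34m🬎[38;2;52;13;42m[48;2;254;243;46m🬆[38;2;65;15;73m[48;2;250;209;38m🬟[38;2;244;208;51m[48;2;12;3;24m🬎[0m
[38;2;4;2;10m[48;2;7;2;15m🬝[38;2;6;2;13m[48;2;31;7;55m🬝[38;2;8;2;17m[48;2;240;176;46m🬎[38;2;41;10;38m[48;2;253;238;44m🬆[38;2;91;22;65m[48;2;253;240;45m🬡[38;2;253;234;43m[48;2;11;3;21m🬎[38;2;254;248;49m[48;2;29;7;35m🬂[38;2;215;82;58m[48;2;10;3;21m🬀[38;2;8;2;18m[48;2;4;2;10m🬂[38;2;5;2;11m[48;2;4;2;10m🬂[0m
[38;2;64;16;57m[48;2;248;215;45m🬂[38;2;253;235;43m[48;2;22;5;40m🬎[38;2;254;249;49m[48;2;37;9;35m🬂[38;2;232;116;34m[48;2;11;3;22m🬀[38;2;13;4;26m[48;2;4;2;11m🬀[38;2;5;2;12m[48;2;4;2;10m🬀[38;2;4;2;11m[48;2;4;2;10m🬀[38;2;4;2;10m[48;2;4;2;10m [38;2;4;2;10m[48;2;4;2;10m [38;2;4;2;10m[48;2;4;2;10m [0m
[38;2;8;2;17m[48;2;4;2;10m🬂[38;2;5;2;12m[48;2;4;2;10m🬀[38;2;4;2;10m[48;2;4;2;10m [38;2;4;2;10m[48;2;4;2;10m [38;2;4;2;10m[48;2;4;2;10m [38;2;4;2;10m[48;2;4;2;10m [38;2;4;2;10m[48;2;4;2;10m [38;2;4;2;10m[48;2;4;2;10m [38;2;4;2;10m[48;2;4;2;10m [38;2;4;2;10m[48;2;4;2;10m [0m
</frame>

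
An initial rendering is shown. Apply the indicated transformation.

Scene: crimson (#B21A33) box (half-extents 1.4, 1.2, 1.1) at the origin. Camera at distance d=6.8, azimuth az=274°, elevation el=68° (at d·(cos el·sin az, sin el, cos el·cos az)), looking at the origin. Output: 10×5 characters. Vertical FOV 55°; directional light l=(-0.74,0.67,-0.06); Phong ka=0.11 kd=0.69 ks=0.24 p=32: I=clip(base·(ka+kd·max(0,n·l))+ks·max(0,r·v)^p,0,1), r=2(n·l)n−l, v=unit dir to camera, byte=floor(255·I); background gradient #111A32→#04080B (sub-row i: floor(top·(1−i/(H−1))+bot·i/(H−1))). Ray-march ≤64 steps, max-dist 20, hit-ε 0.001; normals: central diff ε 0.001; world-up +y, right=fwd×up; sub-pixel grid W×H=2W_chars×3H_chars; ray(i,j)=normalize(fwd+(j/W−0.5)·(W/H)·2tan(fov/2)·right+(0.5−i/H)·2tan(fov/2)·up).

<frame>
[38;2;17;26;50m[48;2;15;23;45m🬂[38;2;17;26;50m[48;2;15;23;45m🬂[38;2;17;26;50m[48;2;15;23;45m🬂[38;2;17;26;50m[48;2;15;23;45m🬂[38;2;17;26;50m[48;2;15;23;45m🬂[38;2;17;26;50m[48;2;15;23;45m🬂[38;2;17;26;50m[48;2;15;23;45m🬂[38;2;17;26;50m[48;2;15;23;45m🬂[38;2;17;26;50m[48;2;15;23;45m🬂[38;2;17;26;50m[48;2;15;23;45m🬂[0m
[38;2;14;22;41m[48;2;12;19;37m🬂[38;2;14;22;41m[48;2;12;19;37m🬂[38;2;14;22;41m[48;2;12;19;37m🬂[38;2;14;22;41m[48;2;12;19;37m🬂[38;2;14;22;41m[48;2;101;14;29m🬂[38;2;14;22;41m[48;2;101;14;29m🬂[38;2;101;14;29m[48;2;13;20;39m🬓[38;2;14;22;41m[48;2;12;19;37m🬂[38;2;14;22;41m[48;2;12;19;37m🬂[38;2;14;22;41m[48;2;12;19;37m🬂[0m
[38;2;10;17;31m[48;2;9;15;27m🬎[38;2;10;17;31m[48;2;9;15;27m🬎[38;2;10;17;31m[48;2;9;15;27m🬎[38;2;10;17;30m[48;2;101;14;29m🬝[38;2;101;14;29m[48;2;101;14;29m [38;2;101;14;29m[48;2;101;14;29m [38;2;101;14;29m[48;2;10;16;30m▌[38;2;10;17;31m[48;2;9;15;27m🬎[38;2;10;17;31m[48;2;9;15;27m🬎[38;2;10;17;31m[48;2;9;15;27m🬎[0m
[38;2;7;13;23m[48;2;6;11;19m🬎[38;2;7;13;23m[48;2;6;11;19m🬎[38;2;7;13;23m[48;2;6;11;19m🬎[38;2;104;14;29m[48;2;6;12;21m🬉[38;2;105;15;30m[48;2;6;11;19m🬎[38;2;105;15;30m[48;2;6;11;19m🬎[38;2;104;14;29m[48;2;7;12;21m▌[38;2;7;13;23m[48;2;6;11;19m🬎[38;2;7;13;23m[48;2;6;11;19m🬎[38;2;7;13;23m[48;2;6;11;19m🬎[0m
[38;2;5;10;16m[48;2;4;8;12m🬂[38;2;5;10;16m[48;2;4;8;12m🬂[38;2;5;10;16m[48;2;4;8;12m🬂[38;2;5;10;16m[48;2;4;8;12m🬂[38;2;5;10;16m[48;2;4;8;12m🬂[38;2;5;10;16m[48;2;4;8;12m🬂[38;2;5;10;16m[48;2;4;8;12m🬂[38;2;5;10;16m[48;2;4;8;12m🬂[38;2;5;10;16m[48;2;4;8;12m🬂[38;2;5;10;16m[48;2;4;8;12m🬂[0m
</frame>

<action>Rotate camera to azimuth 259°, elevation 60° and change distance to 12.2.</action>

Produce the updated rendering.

<frame>
[38;2;17;26;50m[48;2;15;23;45m🬂[38;2;17;26;50m[48;2;15;23;45m🬂[38;2;17;26;50m[48;2;15;23;45m🬂[38;2;17;26;50m[48;2;15;23;45m🬂[38;2;17;26;50m[48;2;15;23;45m🬂[38;2;17;26;50m[48;2;15;23;45m🬂[38;2;17;26;50m[48;2;15;23;45m🬂[38;2;17;26;50m[48;2;15;23;45m🬂[38;2;17;26;50m[48;2;15;23;45m🬂[38;2;17;26;50m[48;2;15;23;45m🬂[0m
[38;2;14;22;41m[48;2;12;19;37m🬂[38;2;14;22;41m[48;2;12;19;37m🬂[38;2;14;22;41m[48;2;12;19;37m🬂[38;2;14;22;41m[48;2;12;19;37m🬂[38;2;14;22;41m[48;2;12;19;37m🬂[38;2;14;22;41m[48;2;12;19;37m🬂[38;2;14;22;41m[48;2;12;19;37m🬂[38;2;14;22;41m[48;2;12;19;37m🬂[38;2;14;22;41m[48;2;12;19;37m🬂[38;2;14;22;41m[48;2;12;19;37m🬂[0m
[38;2;10;17;31m[48;2;9;15;27m🬎[38;2;10;17;31m[48;2;9;15;27m🬎[38;2;10;17;31m[48;2;9;15;27m🬎[38;2;10;17;31m[48;2;9;15;27m🬎[38;2;101;14;29m[48;2;10;16;30m▐[38;2;101;14;29m[48;2;101;14;29m [38;2;10;17;31m[48;2;9;15;27m🬎[38;2;10;17;31m[48;2;9;15;27m🬎[38;2;10;17;31m[48;2;9;15;27m🬎[38;2;10;17;31m[48;2;9;15;27m🬎[0m
[38;2;7;13;23m[48;2;6;11;19m🬎[38;2;7;13;23m[48;2;6;11;19m🬎[38;2;7;13;23m[48;2;6;11;19m🬎[38;2;7;13;23m[48;2;6;11;19m🬎[38;2;110;16;31m[48;2;6;12;21m🬁[38;2;110;16;31m[48;2;6;12;20m🬂[38;2;7;13;23m[48;2;6;11;19m🬎[38;2;7;13;23m[48;2;6;11;19m🬎[38;2;7;13;23m[48;2;6;11;19m🬎[38;2;7;13;23m[48;2;6;11;19m🬎[0m
[38;2;5;10;16m[48;2;4;8;12m🬂[38;2;5;10;16m[48;2;4;8;12m🬂[38;2;5;10;16m[48;2;4;8;12m🬂[38;2;5;10;16m[48;2;4;8;12m🬂[38;2;5;10;16m[48;2;4;8;12m🬂[38;2;5;10;16m[48;2;4;8;12m🬂[38;2;5;10;16m[48;2;4;8;12m🬂[38;2;5;10;16m[48;2;4;8;12m🬂[38;2;5;10;16m[48;2;4;8;12m🬂[38;2;5;10;16m[48;2;4;8;12m🬂[0m
</frame>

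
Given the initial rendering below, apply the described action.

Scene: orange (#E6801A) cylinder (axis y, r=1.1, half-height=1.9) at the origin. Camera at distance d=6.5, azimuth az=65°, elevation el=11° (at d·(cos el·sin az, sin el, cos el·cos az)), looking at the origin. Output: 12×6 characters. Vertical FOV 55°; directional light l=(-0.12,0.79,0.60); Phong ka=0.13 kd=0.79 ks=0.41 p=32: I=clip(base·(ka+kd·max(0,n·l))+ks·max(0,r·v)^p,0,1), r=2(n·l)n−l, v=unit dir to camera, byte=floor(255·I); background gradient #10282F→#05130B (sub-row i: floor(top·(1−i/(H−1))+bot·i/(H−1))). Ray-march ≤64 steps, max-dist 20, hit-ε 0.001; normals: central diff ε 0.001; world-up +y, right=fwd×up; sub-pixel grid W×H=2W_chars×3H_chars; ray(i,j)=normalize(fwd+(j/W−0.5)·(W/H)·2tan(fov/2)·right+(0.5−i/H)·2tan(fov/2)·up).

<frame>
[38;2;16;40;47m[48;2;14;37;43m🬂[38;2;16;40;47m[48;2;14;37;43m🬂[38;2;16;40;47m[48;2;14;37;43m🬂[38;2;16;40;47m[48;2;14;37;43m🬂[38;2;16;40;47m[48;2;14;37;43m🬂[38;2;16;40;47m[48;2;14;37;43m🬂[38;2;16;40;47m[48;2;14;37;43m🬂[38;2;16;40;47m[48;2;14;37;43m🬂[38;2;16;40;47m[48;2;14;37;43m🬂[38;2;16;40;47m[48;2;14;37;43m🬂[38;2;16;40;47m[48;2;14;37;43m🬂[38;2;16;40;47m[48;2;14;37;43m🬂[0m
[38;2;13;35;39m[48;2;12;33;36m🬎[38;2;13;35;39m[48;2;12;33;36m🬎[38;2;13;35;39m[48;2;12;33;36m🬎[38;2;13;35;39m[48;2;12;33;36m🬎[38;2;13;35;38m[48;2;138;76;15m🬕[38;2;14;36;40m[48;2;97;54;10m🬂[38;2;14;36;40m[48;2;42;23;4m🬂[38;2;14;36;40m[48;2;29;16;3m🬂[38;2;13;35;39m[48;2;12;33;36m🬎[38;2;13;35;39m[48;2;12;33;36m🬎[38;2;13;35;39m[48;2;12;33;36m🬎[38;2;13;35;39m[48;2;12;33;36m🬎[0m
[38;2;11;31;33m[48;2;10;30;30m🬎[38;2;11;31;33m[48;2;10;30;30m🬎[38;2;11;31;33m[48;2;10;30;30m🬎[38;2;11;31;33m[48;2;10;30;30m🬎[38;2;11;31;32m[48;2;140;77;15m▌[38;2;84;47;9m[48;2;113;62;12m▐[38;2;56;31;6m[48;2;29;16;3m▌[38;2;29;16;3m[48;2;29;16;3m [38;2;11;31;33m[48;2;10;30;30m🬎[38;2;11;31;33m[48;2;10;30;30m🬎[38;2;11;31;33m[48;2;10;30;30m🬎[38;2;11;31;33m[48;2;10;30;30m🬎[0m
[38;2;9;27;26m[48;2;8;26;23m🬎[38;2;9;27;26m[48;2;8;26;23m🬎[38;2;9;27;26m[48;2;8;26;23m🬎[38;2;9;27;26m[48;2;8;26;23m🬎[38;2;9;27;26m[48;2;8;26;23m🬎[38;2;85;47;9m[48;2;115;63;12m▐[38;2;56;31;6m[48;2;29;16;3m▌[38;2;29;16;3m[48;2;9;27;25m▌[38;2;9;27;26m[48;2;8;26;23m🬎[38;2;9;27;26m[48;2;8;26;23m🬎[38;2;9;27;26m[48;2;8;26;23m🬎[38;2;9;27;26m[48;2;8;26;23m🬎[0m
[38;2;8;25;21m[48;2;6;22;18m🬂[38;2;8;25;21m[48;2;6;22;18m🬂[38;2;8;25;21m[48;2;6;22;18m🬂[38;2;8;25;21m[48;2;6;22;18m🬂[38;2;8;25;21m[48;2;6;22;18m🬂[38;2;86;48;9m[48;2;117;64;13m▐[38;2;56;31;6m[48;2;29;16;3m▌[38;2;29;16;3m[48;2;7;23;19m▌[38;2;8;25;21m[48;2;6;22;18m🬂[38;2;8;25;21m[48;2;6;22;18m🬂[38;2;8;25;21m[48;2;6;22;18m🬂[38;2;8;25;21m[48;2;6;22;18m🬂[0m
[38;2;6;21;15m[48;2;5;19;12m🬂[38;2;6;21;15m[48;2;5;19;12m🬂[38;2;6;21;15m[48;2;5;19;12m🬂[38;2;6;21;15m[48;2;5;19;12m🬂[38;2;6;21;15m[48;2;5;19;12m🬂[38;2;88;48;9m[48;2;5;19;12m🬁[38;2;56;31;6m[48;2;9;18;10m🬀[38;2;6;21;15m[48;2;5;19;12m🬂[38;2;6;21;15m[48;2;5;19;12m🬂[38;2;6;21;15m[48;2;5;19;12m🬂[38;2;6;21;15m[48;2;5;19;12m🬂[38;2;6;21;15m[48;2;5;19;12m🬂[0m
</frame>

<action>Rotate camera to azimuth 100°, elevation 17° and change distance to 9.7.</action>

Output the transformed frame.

<frame>
[38;2;16;40;47m[48;2;14;37;43m🬂[38;2;16;40;47m[48;2;14;37;43m🬂[38;2;16;40;47m[48;2;14;37;43m🬂[38;2;16;40;47m[48;2;14;37;43m🬂[38;2;16;40;47m[48;2;14;37;43m🬂[38;2;16;40;47m[48;2;14;37;43m🬂[38;2;16;40;47m[48;2;14;37;43m🬂[38;2;16;40;47m[48;2;14;37;43m🬂[38;2;16;40;47m[48;2;14;37;43m🬂[38;2;16;40;47m[48;2;14;37;43m🬂[38;2;16;40;47m[48;2;14;37;43m🬂[38;2;16;40;47m[48;2;14;37;43m🬂[0m
[38;2;13;35;39m[48;2;12;33;36m🬎[38;2;13;35;39m[48;2;12;33;36m🬎[38;2;13;35;39m[48;2;12;33;36m🬎[38;2;13;35;39m[48;2;12;33;36m🬎[38;2;13;35;39m[48;2;12;33;36m🬎[38;2;13;35;39m[48;2;12;33;36m🬎[38;2;13;35;39m[48;2;12;33;36m🬎[38;2;13;35;39m[48;2;12;33;36m🬎[38;2;13;35;39m[48;2;12;33;36m🬎[38;2;13;35;39m[48;2;12;33;36m🬎[38;2;13;35;39m[48;2;12;33;36m🬎[38;2;13;35;39m[48;2;12;33;36m🬎[0m
[38;2;11;31;33m[48;2;10;30;30m🬎[38;2;11;31;33m[48;2;10;30;30m🬎[38;2;11;31;33m[48;2;10;30;30m🬎[38;2;11;31;33m[48;2;10;30;30m🬎[38;2;11;31;33m[48;2;10;30;30m🬎[38;2;39;21;4m[48;2;115;64;12m▐[38;2;29;16;3m[48;2;29;16;3m [38;2;29;16;3m[48;2;11;31;32m▌[38;2;11;31;33m[48;2;10;30;30m🬎[38;2;11;31;33m[48;2;10;30;30m🬎[38;2;11;31;33m[48;2;10;30;30m🬎[38;2;11;31;33m[48;2;10;30;30m🬎[0m
[38;2;9;27;26m[48;2;8;26;23m🬎[38;2;9;27;26m[48;2;8;26;23m🬎[38;2;9;27;26m[48;2;8;26;23m🬎[38;2;9;27;26m[48;2;8;26;23m🬎[38;2;9;27;26m[48;2;8;26;23m🬎[38;2;9;27;25m[48;2;42;23;4m▌[38;2;29;16;3m[48;2;29;16;3m [38;2;9;27;26m[48;2;8;26;23m🬎[38;2;9;27;26m[48;2;8;26;23m🬎[38;2;9;27;26m[48;2;8;26;23m🬎[38;2;9;27;26m[48;2;8;26;23m🬎[38;2;9;27;26m[48;2;8;26;23m🬎[0m
[38;2;8;25;21m[48;2;6;22;18m🬂[38;2;8;25;21m[48;2;6;22;18m🬂[38;2;8;25;21m[48;2;6;22;18m🬂[38;2;8;25;21m[48;2;6;22;18m🬂[38;2;8;25;21m[48;2;6;22;18m🬂[38;2;44;24;5m[48;2;6;23;18m🬁[38;2;29;16;3m[48;2;6;22;17m🬆[38;2;8;25;21m[48;2;6;22;18m🬂[38;2;8;25;21m[48;2;6;22;18m🬂[38;2;8;25;21m[48;2;6;22;18m🬂[38;2;8;25;21m[48;2;6;22;18m🬂[38;2;8;25;21m[48;2;6;22;18m🬂[0m
[38;2;6;21;15m[48;2;5;19;12m🬂[38;2;6;21;15m[48;2;5;19;12m🬂[38;2;6;21;15m[48;2;5;19;12m🬂[38;2;6;21;15m[48;2;5;19;12m🬂[38;2;6;21;15m[48;2;5;19;12m🬂[38;2;6;21;15m[48;2;5;19;12m🬂[38;2;6;21;15m[48;2;5;19;12m🬂[38;2;6;21;15m[48;2;5;19;12m🬂[38;2;6;21;15m[48;2;5;19;12m🬂[38;2;6;21;15m[48;2;5;19;12m🬂[38;2;6;21;15m[48;2;5;19;12m🬂[38;2;6;21;15m[48;2;5;19;12m🬂[0m
</frame>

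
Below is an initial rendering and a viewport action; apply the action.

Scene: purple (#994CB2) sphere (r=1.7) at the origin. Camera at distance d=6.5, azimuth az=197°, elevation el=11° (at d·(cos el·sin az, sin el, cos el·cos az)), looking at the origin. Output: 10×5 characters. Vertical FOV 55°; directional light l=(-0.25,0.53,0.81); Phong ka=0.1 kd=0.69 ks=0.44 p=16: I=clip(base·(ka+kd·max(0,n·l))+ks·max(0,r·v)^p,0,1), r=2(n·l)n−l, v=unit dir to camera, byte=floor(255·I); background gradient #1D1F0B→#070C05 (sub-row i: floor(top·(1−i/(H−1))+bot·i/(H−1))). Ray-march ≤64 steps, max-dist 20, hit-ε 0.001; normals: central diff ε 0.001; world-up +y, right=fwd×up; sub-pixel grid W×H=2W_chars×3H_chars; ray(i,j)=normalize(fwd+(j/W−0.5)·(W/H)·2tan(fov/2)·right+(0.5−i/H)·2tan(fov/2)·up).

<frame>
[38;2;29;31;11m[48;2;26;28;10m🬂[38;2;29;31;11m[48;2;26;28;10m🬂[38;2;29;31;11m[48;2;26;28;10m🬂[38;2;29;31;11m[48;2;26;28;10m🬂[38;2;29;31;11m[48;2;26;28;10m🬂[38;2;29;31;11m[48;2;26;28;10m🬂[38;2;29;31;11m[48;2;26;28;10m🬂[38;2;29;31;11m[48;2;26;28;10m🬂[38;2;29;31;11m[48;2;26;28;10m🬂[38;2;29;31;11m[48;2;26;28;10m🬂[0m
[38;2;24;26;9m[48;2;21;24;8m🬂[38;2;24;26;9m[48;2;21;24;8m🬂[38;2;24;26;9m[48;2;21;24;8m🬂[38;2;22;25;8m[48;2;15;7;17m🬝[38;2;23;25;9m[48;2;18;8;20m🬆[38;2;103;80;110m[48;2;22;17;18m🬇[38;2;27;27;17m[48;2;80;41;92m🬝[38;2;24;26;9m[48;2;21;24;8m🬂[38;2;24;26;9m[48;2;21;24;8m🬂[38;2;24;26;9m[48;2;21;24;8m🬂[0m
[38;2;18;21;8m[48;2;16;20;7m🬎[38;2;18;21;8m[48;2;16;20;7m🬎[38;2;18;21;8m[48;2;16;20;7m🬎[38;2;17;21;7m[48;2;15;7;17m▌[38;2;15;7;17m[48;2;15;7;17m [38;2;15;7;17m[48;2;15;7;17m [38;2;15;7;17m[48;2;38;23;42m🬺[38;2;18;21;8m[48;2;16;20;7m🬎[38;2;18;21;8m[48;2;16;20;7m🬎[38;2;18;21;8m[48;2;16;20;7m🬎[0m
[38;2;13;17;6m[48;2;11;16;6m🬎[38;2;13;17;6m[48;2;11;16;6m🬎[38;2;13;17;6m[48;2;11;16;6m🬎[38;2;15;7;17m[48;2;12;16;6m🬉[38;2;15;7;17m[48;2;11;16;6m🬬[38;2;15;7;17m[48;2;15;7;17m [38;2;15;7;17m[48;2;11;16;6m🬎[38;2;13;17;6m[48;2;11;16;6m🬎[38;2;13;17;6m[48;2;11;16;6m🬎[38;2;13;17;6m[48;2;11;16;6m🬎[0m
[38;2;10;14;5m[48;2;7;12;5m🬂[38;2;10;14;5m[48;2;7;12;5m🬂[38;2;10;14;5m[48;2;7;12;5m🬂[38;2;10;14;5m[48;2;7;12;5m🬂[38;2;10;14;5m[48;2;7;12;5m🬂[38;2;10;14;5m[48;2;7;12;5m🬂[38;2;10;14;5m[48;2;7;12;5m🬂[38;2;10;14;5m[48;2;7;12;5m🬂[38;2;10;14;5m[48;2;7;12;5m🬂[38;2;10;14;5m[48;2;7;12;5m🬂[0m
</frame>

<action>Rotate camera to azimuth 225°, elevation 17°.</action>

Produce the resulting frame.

<frame>
[38;2;29;31;11m[48;2;26;28;10m🬂[38;2;29;31;11m[48;2;26;28;10m🬂[38;2;29;31;11m[48;2;26;28;10m🬂[38;2;29;31;11m[48;2;26;28;10m🬂[38;2;29;31;11m[48;2;26;28;10m🬂[38;2;29;31;11m[48;2;26;28;10m🬂[38;2;29;31;11m[48;2;26;28;10m🬂[38;2;29;31;11m[48;2;26;28;10m🬂[38;2;29;31;11m[48;2;26;28;10m🬂[38;2;29;31;11m[48;2;26;28;10m🬂[0m
[38;2;24;26;9m[48;2;21;24;8m🬂[38;2;24;26;9m[48;2;21;24;8m🬂[38;2;24;26;9m[48;2;21;24;8m🬂[38;2;22;25;8m[48;2;15;7;17m🬝[38;2;20;18;12m[48;2;35;17;41m🬴[38;2;25;22;17m[48;2;58;29;66m🬒[38;2;23;25;9m[48;2;126;82;140m🬎[38;2;24;26;9m[48;2;21;24;8m🬂[38;2;24;26;9m[48;2;21;24;8m🬂[38;2;24;26;9m[48;2;21;24;8m🬂[0m
[38;2;18;21;8m[48;2;16;20;7m🬎[38;2;18;21;8m[48;2;16;20;7m🬎[38;2;18;21;8m[48;2;16;20;7m🬎[38;2;17;21;7m[48;2;15;7;17m▌[38;2;15;7;17m[48;2;15;7;17m [38;2;15;7;17m[48;2;28;14;33m🬺[38;2;144;108;156m[48;2;42;22;48m🬁[38;2;18;21;8m[48;2;16;20;7m🬎[38;2;18;21;8m[48;2;16;20;7m🬎[38;2;18;21;8m[48;2;16;20;7m🬎[0m
[38;2;13;17;6m[48;2;11;16;6m🬎[38;2;13;17;6m[48;2;11;16;6m🬎[38;2;13;17;6m[48;2;11;16;6m🬎[38;2;15;7;17m[48;2;12;16;6m🬉[38;2;15;7;17m[48;2;11;16;6m🬬[38;2;15;7;17m[48;2;15;7;17m [38;2;27;13;32m[48;2;13;11;11m🬉[38;2;13;17;6m[48;2;11;16;6m🬎[38;2;13;17;6m[48;2;11;16;6m🬎[38;2;13;17;6m[48;2;11;16;6m🬎[0m
[38;2;10;14;5m[48;2;7;12;5m🬂[38;2;10;14;5m[48;2;7;12;5m🬂[38;2;10;14;5m[48;2;7;12;5m🬂[38;2;10;14;5m[48;2;7;12;5m🬂[38;2;10;14;5m[48;2;7;12;5m🬂[38;2;10;14;5m[48;2;7;12;5m🬂[38;2;10;14;5m[48;2;7;12;5m🬂[38;2;10;14;5m[48;2;7;12;5m🬂[38;2;10;14;5m[48;2;7;12;5m🬂[38;2;10;14;5m[48;2;7;12;5m🬂[0m
</frame>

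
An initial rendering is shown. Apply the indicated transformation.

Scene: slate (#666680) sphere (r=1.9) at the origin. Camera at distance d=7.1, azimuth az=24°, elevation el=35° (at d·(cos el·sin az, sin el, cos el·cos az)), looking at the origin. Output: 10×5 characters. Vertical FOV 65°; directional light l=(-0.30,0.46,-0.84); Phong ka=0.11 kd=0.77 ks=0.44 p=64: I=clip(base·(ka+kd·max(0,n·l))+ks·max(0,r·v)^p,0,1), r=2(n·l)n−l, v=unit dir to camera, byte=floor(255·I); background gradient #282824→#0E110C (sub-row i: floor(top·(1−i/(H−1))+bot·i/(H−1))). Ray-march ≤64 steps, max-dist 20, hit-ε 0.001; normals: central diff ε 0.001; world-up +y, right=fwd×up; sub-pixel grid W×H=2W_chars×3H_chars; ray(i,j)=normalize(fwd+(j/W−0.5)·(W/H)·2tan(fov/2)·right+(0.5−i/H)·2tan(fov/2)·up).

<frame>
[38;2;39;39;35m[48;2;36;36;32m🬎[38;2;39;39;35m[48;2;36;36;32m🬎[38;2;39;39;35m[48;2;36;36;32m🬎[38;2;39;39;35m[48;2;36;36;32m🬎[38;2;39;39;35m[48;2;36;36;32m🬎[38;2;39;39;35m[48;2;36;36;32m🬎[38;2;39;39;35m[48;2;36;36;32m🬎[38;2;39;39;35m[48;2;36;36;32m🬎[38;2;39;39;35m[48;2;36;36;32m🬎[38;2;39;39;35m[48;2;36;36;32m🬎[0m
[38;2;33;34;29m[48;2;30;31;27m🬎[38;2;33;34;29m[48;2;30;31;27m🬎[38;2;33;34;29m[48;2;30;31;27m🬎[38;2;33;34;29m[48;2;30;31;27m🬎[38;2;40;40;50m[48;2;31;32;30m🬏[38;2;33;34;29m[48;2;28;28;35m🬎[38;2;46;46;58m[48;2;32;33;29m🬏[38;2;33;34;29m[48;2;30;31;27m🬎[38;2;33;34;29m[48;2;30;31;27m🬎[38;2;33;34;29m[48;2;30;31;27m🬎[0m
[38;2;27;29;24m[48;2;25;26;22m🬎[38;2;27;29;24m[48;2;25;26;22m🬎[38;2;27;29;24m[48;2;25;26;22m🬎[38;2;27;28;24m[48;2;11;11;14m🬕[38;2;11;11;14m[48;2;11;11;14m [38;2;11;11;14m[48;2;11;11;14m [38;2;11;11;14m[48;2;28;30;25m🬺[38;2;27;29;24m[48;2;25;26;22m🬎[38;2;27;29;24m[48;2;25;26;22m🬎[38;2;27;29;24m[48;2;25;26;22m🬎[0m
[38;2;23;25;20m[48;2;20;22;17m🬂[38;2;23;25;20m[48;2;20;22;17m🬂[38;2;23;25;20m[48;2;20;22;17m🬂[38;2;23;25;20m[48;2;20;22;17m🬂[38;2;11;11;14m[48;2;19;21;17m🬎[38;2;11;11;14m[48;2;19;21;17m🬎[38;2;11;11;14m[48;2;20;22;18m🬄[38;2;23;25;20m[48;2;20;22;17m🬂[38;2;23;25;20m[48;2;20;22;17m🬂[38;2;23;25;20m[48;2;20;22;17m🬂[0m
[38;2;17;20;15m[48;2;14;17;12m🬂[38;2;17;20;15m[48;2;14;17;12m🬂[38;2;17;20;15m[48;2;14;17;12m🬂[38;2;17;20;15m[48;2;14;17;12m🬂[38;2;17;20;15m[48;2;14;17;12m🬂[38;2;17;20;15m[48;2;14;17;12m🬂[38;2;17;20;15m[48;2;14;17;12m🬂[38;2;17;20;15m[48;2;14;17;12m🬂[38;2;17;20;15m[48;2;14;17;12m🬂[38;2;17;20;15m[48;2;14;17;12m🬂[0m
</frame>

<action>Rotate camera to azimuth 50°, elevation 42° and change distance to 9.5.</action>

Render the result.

<frame>
[38;2;39;39;35m[48;2;36;36;32m🬎[38;2;39;39;35m[48;2;36;36;32m🬎[38;2;39;39;35m[48;2;36;36;32m🬎[38;2;39;39;35m[48;2;36;36;32m🬎[38;2;39;39;35m[48;2;36;36;32m🬎[38;2;39;39;35m[48;2;36;36;32m🬎[38;2;39;39;35m[48;2;36;36;32m🬎[38;2;39;39;35m[48;2;36;36;32m🬎[38;2;39;39;35m[48;2;36;36;32m🬎[38;2;39;39;35m[48;2;36;36;32m🬎[0m
[38;2;33;34;29m[48;2;30;31;27m🬎[38;2;33;34;29m[48;2;30;31;27m🬎[38;2;33;34;29m[48;2;30;31;27m🬎[38;2;33;34;29m[48;2;30;31;27m🬎[38;2;33;34;29m[48;2;30;31;27m🬎[38;2;33;34;29m[48;2;30;31;27m🬎[38;2;33;34;29m[48;2;30;31;27m🬎[38;2;33;34;29m[48;2;30;31;27m🬎[38;2;33;34;29m[48;2;30;31;27m🬎[38;2;33;34;29m[48;2;30;31;27m🬎[0m
[38;2;27;29;24m[48;2;25;26;22m🬎[38;2;27;29;24m[48;2;25;26;22m🬎[38;2;27;29;24m[48;2;25;26;22m🬎[38;2;27;29;24m[48;2;25;26;22m🬎[38;2;23;24;24m[48;2;11;11;14m🬂[38;2;53;53;64m[48;2;15;15;19m🬁[38;2;29;31;29m[48;2;18;18;18m🬎[38;2;27;29;24m[48;2;25;26;22m🬎[38;2;27;29;24m[48;2;25;26;22m🬎[38;2;27;29;24m[48;2;25;26;22m🬎[0m
[38;2;23;25;20m[48;2;20;22;17m🬂[38;2;23;25;20m[48;2;20;22;17m🬂[38;2;23;25;20m[48;2;20;22;17m🬂[38;2;23;25;20m[48;2;20;22;17m🬂[38;2;20;22;18m[48;2;11;11;14m🬺[38;2;11;11;14m[48;2;20;22;17m🬂[38;2;23;25;20m[48;2;20;22;17m🬂[38;2;23;25;20m[48;2;20;22;17m🬂[38;2;23;25;20m[48;2;20;22;17m🬂[38;2;23;25;20m[48;2;20;22;17m🬂[0m
[38;2;17;20;15m[48;2;14;17;12m🬂[38;2;17;20;15m[48;2;14;17;12m🬂[38;2;17;20;15m[48;2;14;17;12m🬂[38;2;17;20;15m[48;2;14;17;12m🬂[38;2;17;20;15m[48;2;14;17;12m🬂[38;2;17;20;15m[48;2;14;17;12m🬂[38;2;17;20;15m[48;2;14;17;12m🬂[38;2;17;20;15m[48;2;14;17;12m🬂[38;2;17;20;15m[48;2;14;17;12m🬂[38;2;17;20;15m[48;2;14;17;12m🬂[0m
</frame>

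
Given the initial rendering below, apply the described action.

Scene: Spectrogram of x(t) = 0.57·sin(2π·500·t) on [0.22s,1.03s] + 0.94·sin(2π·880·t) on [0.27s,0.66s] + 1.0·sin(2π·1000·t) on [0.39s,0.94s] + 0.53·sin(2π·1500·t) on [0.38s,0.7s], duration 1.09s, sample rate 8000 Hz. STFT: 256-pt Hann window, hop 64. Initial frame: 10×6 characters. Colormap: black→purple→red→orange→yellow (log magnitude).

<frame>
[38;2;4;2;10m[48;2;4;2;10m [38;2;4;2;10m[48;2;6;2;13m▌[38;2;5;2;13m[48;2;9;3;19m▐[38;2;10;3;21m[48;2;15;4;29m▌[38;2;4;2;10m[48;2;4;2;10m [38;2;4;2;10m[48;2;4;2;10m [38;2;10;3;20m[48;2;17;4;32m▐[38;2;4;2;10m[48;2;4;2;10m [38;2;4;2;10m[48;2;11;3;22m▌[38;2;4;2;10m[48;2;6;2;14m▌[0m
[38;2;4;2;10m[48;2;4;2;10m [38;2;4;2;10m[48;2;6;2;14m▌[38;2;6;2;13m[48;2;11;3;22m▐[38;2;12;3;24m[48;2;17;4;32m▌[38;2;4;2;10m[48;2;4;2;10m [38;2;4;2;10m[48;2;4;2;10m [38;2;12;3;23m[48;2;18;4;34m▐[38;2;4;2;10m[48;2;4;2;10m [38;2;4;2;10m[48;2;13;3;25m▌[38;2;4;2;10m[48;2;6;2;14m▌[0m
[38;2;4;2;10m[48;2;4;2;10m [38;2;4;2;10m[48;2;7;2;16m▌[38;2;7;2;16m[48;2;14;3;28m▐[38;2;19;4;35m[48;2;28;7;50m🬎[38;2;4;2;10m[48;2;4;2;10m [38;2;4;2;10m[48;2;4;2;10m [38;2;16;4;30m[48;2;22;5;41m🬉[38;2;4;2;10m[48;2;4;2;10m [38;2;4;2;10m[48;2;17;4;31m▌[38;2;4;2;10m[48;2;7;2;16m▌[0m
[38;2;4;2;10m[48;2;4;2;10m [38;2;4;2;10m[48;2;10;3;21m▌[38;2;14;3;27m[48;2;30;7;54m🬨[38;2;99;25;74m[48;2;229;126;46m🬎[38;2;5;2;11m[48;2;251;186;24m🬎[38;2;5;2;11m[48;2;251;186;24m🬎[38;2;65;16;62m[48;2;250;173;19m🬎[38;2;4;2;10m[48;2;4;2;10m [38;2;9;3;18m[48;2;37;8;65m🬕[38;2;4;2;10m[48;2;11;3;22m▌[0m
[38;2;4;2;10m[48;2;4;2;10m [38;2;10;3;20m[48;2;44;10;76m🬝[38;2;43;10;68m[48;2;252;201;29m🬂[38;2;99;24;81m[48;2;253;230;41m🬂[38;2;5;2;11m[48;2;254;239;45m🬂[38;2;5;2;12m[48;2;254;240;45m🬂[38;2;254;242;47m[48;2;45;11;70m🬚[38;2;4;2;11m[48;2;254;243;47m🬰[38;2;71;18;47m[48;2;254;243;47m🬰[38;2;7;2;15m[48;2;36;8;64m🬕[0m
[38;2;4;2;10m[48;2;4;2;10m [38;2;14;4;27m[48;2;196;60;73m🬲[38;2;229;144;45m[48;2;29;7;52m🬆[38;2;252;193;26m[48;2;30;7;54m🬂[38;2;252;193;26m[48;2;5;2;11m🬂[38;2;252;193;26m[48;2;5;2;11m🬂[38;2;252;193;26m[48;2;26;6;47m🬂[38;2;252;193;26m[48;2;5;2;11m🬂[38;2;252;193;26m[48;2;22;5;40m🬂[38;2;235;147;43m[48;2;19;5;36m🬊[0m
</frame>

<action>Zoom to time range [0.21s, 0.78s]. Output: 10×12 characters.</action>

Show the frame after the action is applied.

<frame>
[38;2;5;2;12m[48;2;9;3;18m▌[38;2;9;3;18m[48;2;4;2;10m▌[38;2;4;2;10m[48;2;11;3;23m▌[38;2;15;4;28m[48;2;4;2;10m▌[38;2;4;2;10m[48;2;4;2;10m [38;2;4;2;10m[48;2;4;2;10m [38;2;4;2;10m[48;2;4;2;10m [38;2;4;2;10m[48;2;4;2;10m [38;2;18;5;34m[48;2;11;3;21m▌[38;2;9;3;18m[48;2;4;2;10m▌[0m
[38;2;5;2;13m[48;2;9;3;18m▌[38;2;4;2;10m[48;2;9;3;18m▐[38;2;4;2;10m[48;2;12;3;23m▌[38;2;4;2;10m[48;2;15;4;29m▐[38;2;4;2;10m[48;2;4;2;10m [38;2;4;2;10m[48;2;4;2;10m [38;2;4;2;10m[48;2;4;2;10m [38;2;4;2;10m[48;2;4;2;10m [38;2;11;3;22m[48;2;18;5;34m▐[38;2;9;3;19m[48;2;4;2;10m▌[0m
[38;2;5;2;13m[48;2;9;3;19m▌[38;2;4;2;10m[48;2;9;3;19m▐[38;2;4;2;10m[48;2;13;3;25m▌[38;2;4;2;10m[48;2;16;4;31m▐[38;2;4;2;10m[48;2;4;2;10m [38;2;4;2;10m[48;2;4;2;10m [38;2;4;2;10m[48;2;4;2;10m [38;2;4;2;10m[48;2;4;2;10m [38;2;11;3;23m[48;2;19;5;35m▐[38;2;4;2;10m[48;2;9;3;19m▐[0m
[38;2;6;2;13m[48;2;10;3;21m▌[38;2;4;2;10m[48;2;10;3;21m▐[38;2;4;2;10m[48;2;14;4;27m▌[38;2;4;2;10m[48;2;18;5;34m▐[38;2;4;2;10m[48;2;4;2;10m [38;2;4;2;10m[48;2;4;2;10m [38;2;4;2;10m[48;2;4;2;10m [38;2;4;2;10m[48;2;4;2;10m [38;2;13;3;26m[48;2;20;5;37m▐[38;2;4;2;10m[48;2;10;3;22m▐[0m
[38;2;6;2;14m[48;2;12;3;23m▌[38;2;4;2;10m[48;2;12;3;23m▐[38;2;4;2;10m[48;2;17;4;32m▌[38;2;4;2;10m[48;2;21;5;40m▐[38;2;4;2;10m[48;2;4;2;10m [38;2;4;2;10m[48;2;4;2;10m [38;2;4;2;10m[48;2;4;2;10m [38;2;4;2;10m[48;2;4;2;10m [38;2;16;4;30m[48;2;22;5;40m▐[38;2;4;2;10m[48;2;13;3;25m▐[0m
[38;2;6;2;14m[48;2;14;4;28m▌[38;2;4;2;10m[48;2;14;4;27m▐[38;2;4;2;10m[48;2;22;5;41m▌[38;2;4;2;10m[48;2;26;6;48m▐[38;2;4;2;10m[48;2;4;2;10m [38;2;4;2;10m[48;2;4;2;10m [38;2;4;2;10m[48;2;4;2;10m [38;2;4;2;10m[48;2;4;2;10m [38;2;20;5;37m[48;2;24;6;44m🬉[38;2;4;2;10m[48;2;17;4;32m▐[0m
[38;2;7;2;16m[48;2;19;4;35m▌[38;2;4;2;10m[48;2;19;4;35m▐[38;2;4;2;10m[48;2;39;9;69m▌[38;2;4;2;10m[48;2;41;9;72m▐[38;2;4;2;10m[48;2;4;2;10m [38;2;4;2;10m[48;2;4;2;10m [38;2;4;2;10m[48;2;4;2;10m [38;2;4;2;10m[48;2;4;2;10m [38;2;30;7;54m[48;2;48;11;84m🬝[38;2;4;2;10m[48;2;31;7;56m▐[0m
[38;2;10;3;20m[48;2;28;6;50m▌[38;2;4;2;10m[48;2;27;6;49m▐[38;2;4;2;10m[48;2;200;65;69m▌[38;2;71;18;48m[48;2;251;185;23m🬰[38;2;6;2;13m[48;2;251;185;23m🬰[38;2;5;2;13m[48;2;251;185;23m🬰[38;2;5;2;13m[48;2;251;185;23m🬰[38;2;6;2;13m[48;2;251;185;23m🬰[38;2;88;22;71m[48;2;231;140;42m🬒[38;2;4;2;10m[48;2;144;36;83m▐[0m
[38;2;26;6;48m[48;2;128;32;84m🬝[38;2;14;4;28m[48;2;89;21;86m🬨[38;2;6;2;14m[48;2;45;10;80m▌[38;2;59;15;48m[48;2;254;242;46m🬎[38;2;4;2;11m[48;2;254;243;47m🬎[38;2;4;2;10m[48;2;254;243;47m🬎[38;2;4;2;10m[48;2;254;242;47m🬎[38;2;4;2;11m[48;2;254;243;47m🬎[38;2;53;12;82m[48;2;254;246;48m🬎[38;2;20;5;37m[48;2;254;243;47m🬎[0m
[38;2;55;13;60m[48;2;231;114;36m🬲[38;2;253;215;35m[48;2;71;18;51m🬎[38;2;253;215;35m[48;2;19;5;36m🬎[38;2;253;220;37m[48;2;45;11;52m🬎[38;2;253;215;35m[48;2;9;3;18m🬎[38;2;253;215;35m[48;2;9;3;18m🬎[38;2;253;215;35m[48;2;9;3;19m🬎[38;2;253;215;35m[48;2;9;3;18m🬎[38;2;252;203;31m[48;2;62;15;57m🬆[38;2;251;181;21m[48;2;11;3;23m🬂[0m
[38;2;252;192;26m[48;2;103;25;83m🬋[38;2;34;8;47m[48;2;252;192;26m🬰[38;2;252;192;26m[48;2;16;4;30m🬋[38;2;27;6;48m[48;2;252;192;26m🬰[38;2;5;2;13m[48;2;252;192;26m🬰[38;2;6;2;13m[48;2;252;192;26m🬰[38;2;252;192;26m[48;2;6;2;13m🬋[38;2;6;2;13m[48;2;252;192;26m🬰[38;2;252;191;26m[48;2;41;9;59m🬋[38;2;11;3;22m[48;2;252;192;26m🬰[0m
[38;2;48;11;84m[48;2;39;8;68m🬀[38;2;39;9;69m[48;2;4;2;10m▌[38;2;4;2;10m[48;2;23;5;41m▌[38;2;41;9;72m[48;2;4;2;10m▌[38;2;4;2;10m[48;2;4;2;10m [38;2;4;2;10m[48;2;4;2;10m [38;2;4;2;10m[48;2;4;2;10m [38;2;4;2;10m[48;2;4;2;10m [38;2;33;7;58m[48;2;18;5;34m▌[38;2;15;4;28m[48;2;4;2;10m▌[0m
</frame>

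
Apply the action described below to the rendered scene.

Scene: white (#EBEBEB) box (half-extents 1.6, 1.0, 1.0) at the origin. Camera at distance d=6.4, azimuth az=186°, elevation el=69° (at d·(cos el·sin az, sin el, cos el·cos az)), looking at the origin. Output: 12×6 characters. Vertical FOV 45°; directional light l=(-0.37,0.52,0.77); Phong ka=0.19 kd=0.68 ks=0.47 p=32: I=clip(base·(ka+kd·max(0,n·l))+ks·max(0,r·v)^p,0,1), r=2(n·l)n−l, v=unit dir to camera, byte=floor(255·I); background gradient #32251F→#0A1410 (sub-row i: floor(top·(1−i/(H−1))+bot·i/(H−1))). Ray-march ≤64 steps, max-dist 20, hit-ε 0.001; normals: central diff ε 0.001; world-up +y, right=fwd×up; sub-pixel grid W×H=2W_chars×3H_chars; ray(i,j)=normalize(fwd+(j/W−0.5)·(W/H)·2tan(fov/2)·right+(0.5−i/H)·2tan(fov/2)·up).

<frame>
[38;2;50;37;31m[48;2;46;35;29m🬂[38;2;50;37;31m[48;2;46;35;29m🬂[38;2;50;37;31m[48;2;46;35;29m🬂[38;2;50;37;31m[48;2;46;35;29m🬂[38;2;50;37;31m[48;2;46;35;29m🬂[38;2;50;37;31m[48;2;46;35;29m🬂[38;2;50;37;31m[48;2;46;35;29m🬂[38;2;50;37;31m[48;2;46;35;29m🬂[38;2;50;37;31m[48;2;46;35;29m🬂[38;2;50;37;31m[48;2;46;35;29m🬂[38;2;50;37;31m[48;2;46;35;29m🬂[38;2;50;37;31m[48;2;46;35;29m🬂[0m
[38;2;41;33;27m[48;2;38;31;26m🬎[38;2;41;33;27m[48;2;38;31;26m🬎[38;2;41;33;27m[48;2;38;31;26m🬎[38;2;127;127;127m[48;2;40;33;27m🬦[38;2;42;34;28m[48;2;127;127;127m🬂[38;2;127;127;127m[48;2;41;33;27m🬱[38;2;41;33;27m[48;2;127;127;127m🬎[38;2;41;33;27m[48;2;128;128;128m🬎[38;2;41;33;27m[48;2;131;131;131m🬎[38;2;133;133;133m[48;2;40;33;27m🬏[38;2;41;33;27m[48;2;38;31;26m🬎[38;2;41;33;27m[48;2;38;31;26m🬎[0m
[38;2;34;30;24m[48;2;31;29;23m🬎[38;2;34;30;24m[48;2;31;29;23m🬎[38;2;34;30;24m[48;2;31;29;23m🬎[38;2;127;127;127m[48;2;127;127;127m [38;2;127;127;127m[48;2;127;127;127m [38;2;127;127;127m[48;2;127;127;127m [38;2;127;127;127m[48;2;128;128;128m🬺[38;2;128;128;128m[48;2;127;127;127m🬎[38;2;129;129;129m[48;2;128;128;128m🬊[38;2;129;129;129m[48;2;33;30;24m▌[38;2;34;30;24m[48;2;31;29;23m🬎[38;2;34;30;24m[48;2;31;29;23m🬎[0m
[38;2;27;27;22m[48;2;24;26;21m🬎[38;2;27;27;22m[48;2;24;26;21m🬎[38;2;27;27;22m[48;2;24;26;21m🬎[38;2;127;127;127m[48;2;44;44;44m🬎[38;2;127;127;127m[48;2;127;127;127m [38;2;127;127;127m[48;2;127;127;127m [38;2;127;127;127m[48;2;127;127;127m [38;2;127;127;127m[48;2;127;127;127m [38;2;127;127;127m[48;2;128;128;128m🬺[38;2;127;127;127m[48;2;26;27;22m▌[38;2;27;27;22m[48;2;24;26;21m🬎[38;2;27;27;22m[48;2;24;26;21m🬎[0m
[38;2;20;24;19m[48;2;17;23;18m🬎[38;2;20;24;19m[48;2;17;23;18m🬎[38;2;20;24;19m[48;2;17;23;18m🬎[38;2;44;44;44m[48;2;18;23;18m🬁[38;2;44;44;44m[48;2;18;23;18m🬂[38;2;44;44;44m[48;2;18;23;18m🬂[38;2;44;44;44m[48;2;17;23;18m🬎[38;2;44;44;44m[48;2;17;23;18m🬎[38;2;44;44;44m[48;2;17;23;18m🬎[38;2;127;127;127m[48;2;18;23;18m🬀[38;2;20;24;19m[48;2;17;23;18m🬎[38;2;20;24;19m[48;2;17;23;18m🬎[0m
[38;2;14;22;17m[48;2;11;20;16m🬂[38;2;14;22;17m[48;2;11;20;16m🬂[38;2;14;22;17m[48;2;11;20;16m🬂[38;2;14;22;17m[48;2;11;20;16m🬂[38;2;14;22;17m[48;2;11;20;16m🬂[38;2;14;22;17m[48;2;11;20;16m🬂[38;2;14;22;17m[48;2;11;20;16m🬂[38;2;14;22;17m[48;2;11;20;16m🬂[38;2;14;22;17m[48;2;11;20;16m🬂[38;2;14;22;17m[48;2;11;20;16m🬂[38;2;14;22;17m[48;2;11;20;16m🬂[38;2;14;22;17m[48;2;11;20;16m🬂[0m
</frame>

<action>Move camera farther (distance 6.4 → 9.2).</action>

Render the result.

<frame>
[38;2;50;37;31m[48;2;46;35;29m🬂[38;2;50;37;31m[48;2;46;35;29m🬂[38;2;50;37;31m[48;2;46;35;29m🬂[38;2;50;37;31m[48;2;46;35;29m🬂[38;2;50;37;31m[48;2;46;35;29m🬂[38;2;50;37;31m[48;2;46;35;29m🬂[38;2;50;37;31m[48;2;46;35;29m🬂[38;2;50;37;31m[48;2;46;35;29m🬂[38;2;50;37;31m[48;2;46;35;29m🬂[38;2;50;37;31m[48;2;46;35;29m🬂[38;2;50;37;31m[48;2;46;35;29m🬂[38;2;50;37;31m[48;2;46;35;29m🬂[0m
[38;2;41;33;27m[48;2;38;31;26m🬎[38;2;41;33;27m[48;2;38;31;26m🬎[38;2;41;33;27m[48;2;38;31;26m🬎[38;2;41;33;27m[48;2;38;31;26m🬎[38;2;41;33;27m[48;2;38;31;26m🬎[38;2;41;33;27m[48;2;38;31;26m🬎[38;2;41;33;27m[48;2;38;31;26m🬎[38;2;41;33;27m[48;2;38;31;26m🬎[38;2;41;33;27m[48;2;38;31;26m🬎[38;2;41;33;27m[48;2;38;31;26m🬎[38;2;41;33;27m[48;2;38;31;26m🬎[38;2;41;33;27m[48;2;38;31;26m🬎[0m
[38;2;34;30;24m[48;2;31;29;23m🬎[38;2;34;30;24m[48;2;31;29;23m🬎[38;2;34;30;24m[48;2;31;29;23m🬎[38;2;34;30;24m[48;2;31;29;23m🬎[38;2;35;31;25m[48;2;127;127;127m🬀[38;2;127;127;127m[48;2;127;127;127m [38;2;127;127;127m[48;2;128;128;128m🬺[38;2;127;127;127m[48;2;35;31;25m🬺[38;2;128;128;128m[48;2;33;30;24m🬓[38;2;34;30;24m[48;2;31;29;23m🬎[38;2;34;30;24m[48;2;31;29;23m🬎[38;2;34;30;24m[48;2;31;29;23m🬎[0m
[38;2;27;27;22m[48;2;24;26;21m🬎[38;2;27;27;22m[48;2;24;26;21m🬎[38;2;27;27;22m[48;2;24;26;21m🬎[38;2;27;27;22m[48;2;24;26;21m🬎[38;2;127;127;127m[48;2;44;44;44m🬎[38;2;127;127;127m[48;2;44;44;44m🬎[38;2;127;127;127m[48;2;44;44;44m🬎[38;2;127;127;127m[48;2;44;44;44m🬎[38;2;127;127;127m[48;2;30;31;27m🬄[38;2;27;27;22m[48;2;24;26;21m🬎[38;2;27;27;22m[48;2;24;26;21m🬎[38;2;27;27;22m[48;2;24;26;21m🬎[0m
[38;2;20;24;19m[48;2;17;23;18m🬎[38;2;20;24;19m[48;2;17;23;18m🬎[38;2;20;24;19m[48;2;17;23;18m🬎[38;2;20;24;19m[48;2;17;23;18m🬎[38;2;20;24;19m[48;2;17;23;18m🬎[38;2;20;24;19m[48;2;17;23;18m🬎[38;2;20;24;19m[48;2;17;23;18m🬎[38;2;44;44;44m[48;2;18;23;18m🬂[38;2;20;24;19m[48;2;17;23;18m🬎[38;2;20;24;19m[48;2;17;23;18m🬎[38;2;20;24;19m[48;2;17;23;18m🬎[38;2;20;24;19m[48;2;17;23;18m🬎[0m
[38;2;14;22;17m[48;2;11;20;16m🬂[38;2;14;22;17m[48;2;11;20;16m🬂[38;2;14;22;17m[48;2;11;20;16m🬂[38;2;14;22;17m[48;2;11;20;16m🬂[38;2;14;22;17m[48;2;11;20;16m🬂[38;2;14;22;17m[48;2;11;20;16m🬂[38;2;14;22;17m[48;2;11;20;16m🬂[38;2;14;22;17m[48;2;11;20;16m🬂[38;2;14;22;17m[48;2;11;20;16m🬂[38;2;14;22;17m[48;2;11;20;16m🬂[38;2;14;22;17m[48;2;11;20;16m🬂[38;2;14;22;17m[48;2;11;20;16m🬂[0m
</frame>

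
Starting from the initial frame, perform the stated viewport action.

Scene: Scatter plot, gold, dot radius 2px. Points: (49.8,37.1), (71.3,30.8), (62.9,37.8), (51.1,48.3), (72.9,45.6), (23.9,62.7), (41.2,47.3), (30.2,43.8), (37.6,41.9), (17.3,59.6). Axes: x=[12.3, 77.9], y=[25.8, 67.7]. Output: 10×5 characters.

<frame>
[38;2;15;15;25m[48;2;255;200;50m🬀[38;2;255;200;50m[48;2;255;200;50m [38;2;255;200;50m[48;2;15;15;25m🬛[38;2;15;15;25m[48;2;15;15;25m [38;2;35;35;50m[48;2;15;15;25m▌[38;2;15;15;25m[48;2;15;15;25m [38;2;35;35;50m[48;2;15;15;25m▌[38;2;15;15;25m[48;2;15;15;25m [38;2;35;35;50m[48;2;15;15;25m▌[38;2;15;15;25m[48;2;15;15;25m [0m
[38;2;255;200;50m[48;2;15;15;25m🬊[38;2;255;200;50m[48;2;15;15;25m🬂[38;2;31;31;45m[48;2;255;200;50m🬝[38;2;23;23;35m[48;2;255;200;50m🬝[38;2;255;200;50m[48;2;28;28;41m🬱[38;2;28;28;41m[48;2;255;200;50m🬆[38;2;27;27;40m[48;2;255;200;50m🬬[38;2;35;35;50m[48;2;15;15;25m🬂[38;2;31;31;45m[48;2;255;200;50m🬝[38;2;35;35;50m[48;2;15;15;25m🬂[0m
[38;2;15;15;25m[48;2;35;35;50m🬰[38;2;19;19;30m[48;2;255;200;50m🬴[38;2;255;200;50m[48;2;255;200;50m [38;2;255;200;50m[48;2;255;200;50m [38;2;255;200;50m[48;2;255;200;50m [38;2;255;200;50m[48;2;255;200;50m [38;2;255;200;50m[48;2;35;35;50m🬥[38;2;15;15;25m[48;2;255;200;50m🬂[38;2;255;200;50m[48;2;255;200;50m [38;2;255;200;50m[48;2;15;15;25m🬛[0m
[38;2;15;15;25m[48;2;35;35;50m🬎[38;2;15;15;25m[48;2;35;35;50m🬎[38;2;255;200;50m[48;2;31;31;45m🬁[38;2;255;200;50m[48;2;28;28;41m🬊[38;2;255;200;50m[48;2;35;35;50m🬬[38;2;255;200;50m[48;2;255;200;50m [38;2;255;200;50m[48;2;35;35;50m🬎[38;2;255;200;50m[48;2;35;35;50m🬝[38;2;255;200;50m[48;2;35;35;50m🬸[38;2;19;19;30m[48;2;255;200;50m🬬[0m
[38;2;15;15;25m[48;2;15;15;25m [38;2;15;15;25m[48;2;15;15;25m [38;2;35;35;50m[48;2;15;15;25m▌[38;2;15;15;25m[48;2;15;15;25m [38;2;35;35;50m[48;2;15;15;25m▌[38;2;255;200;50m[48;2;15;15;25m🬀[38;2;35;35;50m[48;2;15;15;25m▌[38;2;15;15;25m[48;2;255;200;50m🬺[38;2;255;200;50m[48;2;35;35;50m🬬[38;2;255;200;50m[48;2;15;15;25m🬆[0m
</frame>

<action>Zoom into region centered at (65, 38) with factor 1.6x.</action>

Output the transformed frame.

<frame>
[38;2;15;15;25m[48;2;255;200;50m🬴[38;2;255;200;50m[48;2;255;200;50m [38;2;255;200;50m[48;2;15;15;25m🬛[38;2;15;15;25m[48;2;15;15;25m [38;2;35;35;50m[48;2;15;15;25m▌[38;2;15;15;25m[48;2;255;200;50m🬝[38;2;35;35;50m[48;2;255;200;50m🬀[38;2;15;15;25m[48;2;255;200;50m🬊[38;2;35;35;50m[48;2;15;15;25m▌[38;2;15;15;25m[48;2;15;15;25m [0m
[38;2;35;35;50m[48;2;15;15;25m🬂[38;2;255;200;50m[48;2;20;20;31m🬑[38;2;35;35;50m[48;2;15;15;25m🬕[38;2;35;35;50m[48;2;15;15;25m🬂[38;2;27;27;40m[48;2;255;200;50m🬬[38;2;35;35;50m[48;2;15;15;25m🬂[38;2;255;200;50m[48;2;28;28;41m🬊[38;2;255;200;50m[48;2;19;19;30m🬀[38;2;35;35;50m[48;2;15;15;25m🬕[38;2;35;35;50m[48;2;15;15;25m🬂[0m
[38;2;15;15;25m[48;2;255;200;50m🬐[38;2;255;200;50m[48;2;255;200;50m [38;2;27;27;40m[48;2;255;200;50m🬸[38;2;15;15;25m[48;2;255;200;50m🬐[38;2;255;200;50m[48;2;255;200;50m [38;2;19;19;30m[48;2;255;200;50m🬸[38;2;27;27;40m[48;2;255;200;50m🬬[38;2;15;15;25m[48;2;35;35;50m🬰[38;2;35;35;50m[48;2;15;15;25m🬛[38;2;15;15;25m[48;2;35;35;50m🬰[0m
[38;2;15;15;25m[48;2;35;35;50m🬎[38;2;255;200;50m[48;2;23;23;35m🬀[38;2;35;35;50m[48;2;15;15;25m🬲[38;2;15;15;25m[48;2;35;35;50m🬎[38;2;255;200;50m[48;2;27;27;40m🬀[38;2;25;25;37m[48;2;255;200;50m🬐[38;2;255;200;50m[48;2;255;200;50m [38;2;23;23;35m[48;2;255;200;50m🬸[38;2;35;35;50m[48;2;15;15;25m🬲[38;2;15;15;25m[48;2;35;35;50m🬎[0m
[38;2;15;15;25m[48;2;15;15;25m [38;2;15;15;25m[48;2;15;15;25m [38;2;35;35;50m[48;2;15;15;25m▌[38;2;15;15;25m[48;2;15;15;25m [38;2;35;35;50m[48;2;15;15;25m▌[38;2;15;15;25m[48;2;15;15;25m [38;2;255;200;50m[48;2;23;23;35m🬀[38;2;15;15;25m[48;2;15;15;25m [38;2;35;35;50m[48;2;15;15;25m▌[38;2;15;15;25m[48;2;15;15;25m [0m
</frame>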